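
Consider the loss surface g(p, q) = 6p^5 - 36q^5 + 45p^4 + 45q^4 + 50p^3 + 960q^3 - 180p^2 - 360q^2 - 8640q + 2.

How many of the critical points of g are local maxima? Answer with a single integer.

4

g separates as a function of p plus a function of q, so ∇g=0 decouples.
∂g/∂p = 30p(p - 1)(p + 3)(p + 4) = 0 at p ∈ {-4, -3, 0, 1}; ∂g/∂q = -180(q - 4)(q - 2)(q + 2)(q + 3) = 0 at q ∈ {-3, -2, 2, 4}.
The Hessian is diagonal: diag(g_pp, g_qq). Second derivatives: g_pp(-4)=-600, g_pp(-3)=360, g_pp(0)=-360, g_pp(1)=600; g_qq(-3)=6300, g_qq(-2)=-4320, g_qq(2)=7200, g_qq(4)=-15120.
Local maxima occur where both diagonal entries negative: (-4, -2), (-4, 4), (0, -2), (0, 4). Count: 4.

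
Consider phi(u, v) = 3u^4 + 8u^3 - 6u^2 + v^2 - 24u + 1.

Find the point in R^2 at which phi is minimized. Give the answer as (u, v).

phi(u,v) separates as P(u) + Q(v) + 1, so its minimum is min P + min Q + 1.
P'(u) = 12(u - 1)(u + 1)(u + 2) vanishes at u ∈ {-2, -1, 1}; Q'(v) = 2v vanishes at v ∈ {0}.
Local minima of P (where P''>0): P(-2)=8, P(1)=-19. Local minima of Q: Q(0)=0.
So the global minimum of phi is P(1) + Q(0) + 1 = -19 + 0 + 1 = -18, attained at (1, 0).

(1, 0)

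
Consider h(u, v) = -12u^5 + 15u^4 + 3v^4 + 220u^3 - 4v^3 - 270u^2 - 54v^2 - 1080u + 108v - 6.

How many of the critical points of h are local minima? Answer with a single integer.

h separates as a function of u plus a function of v, so ∇h=0 decouples.
∂h/∂u = -60(u - 3)(u - 2)(u + 1)(u + 3) = 0 at u ∈ {-3, -1, 2, 3}; ∂h/∂v = 12(v - 3)(v - 1)(v + 3) = 0 at v ∈ {-3, 1, 3}.
The Hessian is diagonal: diag(h_uu, h_vv). Second derivatives: h_uu(-3)=3600, h_uu(-1)=-1440, h_uu(2)=900, h_uu(3)=-1440; h_vv(-3)=288, h_vv(1)=-96, h_vv(3)=144.
Local minima occur where both diagonal entries positive: (-3, -3), (-3, 3), (2, -3), (2, 3). Count: 4.

4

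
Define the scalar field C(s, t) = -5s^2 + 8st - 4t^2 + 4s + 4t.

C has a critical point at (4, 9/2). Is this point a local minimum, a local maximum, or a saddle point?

local maximum

The Hessian of C is constant: H = [[-10, 8], [8, -8]].
det(H) = (-10)·(-8) − 8² = 16.
det(H) > 0 and tr(H) = -18 < 0, so H is negative definite and the point is a local maximum.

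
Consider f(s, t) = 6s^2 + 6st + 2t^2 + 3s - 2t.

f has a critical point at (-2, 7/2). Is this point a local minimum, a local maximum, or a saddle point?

local minimum

The Hessian of f is constant: H = [[12, 6], [6, 4]].
det(H) = 12·4 − 6² = 12.
det(H) > 0 and tr(H) = 16 > 0, so H is positive definite and the point is a local minimum.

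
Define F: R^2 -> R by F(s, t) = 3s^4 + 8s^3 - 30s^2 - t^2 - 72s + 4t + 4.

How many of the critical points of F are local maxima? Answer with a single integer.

1

F separates as a function of s plus a function of t, so ∇F=0 decouples.
∂F/∂s = 12(s - 2)(s + 1)(s + 3) = 0 at s ∈ {-3, -1, 2}; ∂F/∂t = -2(t - 2) = 0 at t ∈ {2}.
The Hessian is diagonal: diag(F_ss, F_tt). Second derivatives: F_ss(-3)=120, F_ss(-1)=-72, F_ss(2)=180; F_tt(2)=-2.
Local maxima occur where both diagonal entries negative: (-1, 2). Count: 1.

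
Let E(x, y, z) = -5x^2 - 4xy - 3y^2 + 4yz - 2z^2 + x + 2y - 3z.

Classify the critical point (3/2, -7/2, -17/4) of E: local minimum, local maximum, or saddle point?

local maximum

The Hessian is constant: H = [[-10, -4, 0], [-4, -6, 4], [0, 4, -4]].
Leading principal minors: Δ₁ = -10, Δ₂ = 44, Δ₃ = -16.
The minors alternate sign starting negative (−, +, −), so H is negative definite: a local maximum.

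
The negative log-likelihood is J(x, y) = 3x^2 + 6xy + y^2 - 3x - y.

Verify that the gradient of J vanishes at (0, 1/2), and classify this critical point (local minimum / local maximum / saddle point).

saddle point

∇J = (6x + 6y - 3, 6x + 2y - 1); substituting (0, 1/2) gives ∇J = (0, 0), so (0, 1/2) is indeed a critical point.
The Hessian of J is constant: H = [[6, 6], [6, 2]].
det(H) = 6·2 − 6² = -24.
Since det(H) < 0, H is indefinite and the critical point is a saddle point.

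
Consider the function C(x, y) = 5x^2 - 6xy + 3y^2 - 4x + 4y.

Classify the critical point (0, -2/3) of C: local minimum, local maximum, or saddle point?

The Hessian of C is constant: H = [[10, -6], [-6, 6]].
det(H) = 10·6 − (-6)² = 24.
det(H) > 0 and tr(H) = 16 > 0, so H is positive definite and the point is a local minimum.

local minimum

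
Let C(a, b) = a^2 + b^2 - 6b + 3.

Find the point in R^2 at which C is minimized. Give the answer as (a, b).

C(a,b) separates as P(a) + Q(b) + 3, so its minimum is min P + min Q + 3.
P'(a) = 2a vanishes at a ∈ {0}; Q'(b) = 2b - 6 vanishes at b ∈ {3}.
Local minima of P (where P''>0): P(0)=0. Local minima of Q: Q(3)=-9.
So the global minimum of C is P(0) + Q(3) + 3 = 0 − 9 + 3 = -6, attained at (0, 3).

(0, 3)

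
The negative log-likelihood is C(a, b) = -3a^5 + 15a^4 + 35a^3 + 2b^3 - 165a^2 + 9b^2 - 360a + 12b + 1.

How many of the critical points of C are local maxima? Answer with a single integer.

2

C separates as a function of a plus a function of b, so ∇C=0 decouples.
∂C/∂a = -15(a - 4)(a - 3)(a + 1)(a + 2) = 0 at a ∈ {-2, -1, 3, 4}; ∂C/∂b = 6(b + 1)(b + 2) = 0 at b ∈ {-2, -1}.
The Hessian is diagonal: diag(C_aa, C_bb). Second derivatives: C_aa(-2)=450, C_aa(-1)=-300, C_aa(3)=300, C_aa(4)=-450; C_bb(-2)=-6, C_bb(-1)=6.
Local maxima occur where both diagonal entries negative: (-1, -2), (4, -2). Count: 2.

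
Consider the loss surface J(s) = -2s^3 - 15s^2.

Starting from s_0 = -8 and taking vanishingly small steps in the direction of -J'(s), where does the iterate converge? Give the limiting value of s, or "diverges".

-5

J'(s) = -6s(s + 5), so J'(-8) = -144.
Gradient descent moves in the -J' direction, i.e. s is increasing.
The nearest critical point in that direction is s = -5, where J'' = 30 > 0 (a local minimum). The iterate converges there.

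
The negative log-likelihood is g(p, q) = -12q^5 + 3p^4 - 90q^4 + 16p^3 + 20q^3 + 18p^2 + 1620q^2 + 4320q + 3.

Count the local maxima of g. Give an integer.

g separates as a function of p plus a function of q, so ∇g=0 decouples.
∂g/∂p = 12p(p + 1)(p + 3) = 0 at p ∈ {-3, -1, 0}; ∂g/∂q = -60(q - 3)(q + 2)(q + 3)(q + 4) = 0 at q ∈ {-4, -3, -2, 3}.
The Hessian is diagonal: diag(g_pp, g_qq). Second derivatives: g_pp(-3)=72, g_pp(-1)=-24, g_pp(0)=36; g_qq(-4)=840, g_qq(-3)=-360, g_qq(-2)=600, g_qq(3)=-12600.
Local maxima occur where both diagonal entries negative: (-1, -3), (-1, 3). Count: 2.

2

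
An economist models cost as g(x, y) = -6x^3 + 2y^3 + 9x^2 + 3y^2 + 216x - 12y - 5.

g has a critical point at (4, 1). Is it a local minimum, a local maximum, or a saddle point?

The mixed partial ∂²g/∂x∂y is 0, so the Hessian at any point is diag(g_xx, g_yy) = diag(18(-2x + 1), 6(2y + 1)).
At (4, 1): H = diag(-126, 18).
The eigenvalues have opposite signs, so H is indefinite: a saddle point.

saddle point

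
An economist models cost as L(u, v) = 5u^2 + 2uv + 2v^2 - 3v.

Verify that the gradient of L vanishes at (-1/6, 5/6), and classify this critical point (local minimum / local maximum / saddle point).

local minimum

∇L = (10u + 2v, 2u + 4v - 3); substituting (-1/6, 5/6) gives ∇L = (0, 0), so (-1/6, 5/6) is indeed a critical point.
The Hessian of L is constant: H = [[10, 2], [2, 4]].
det(H) = 10·4 − 2² = 36.
det(H) > 0 and tr(H) = 14 > 0, so H is positive definite and the point is a local minimum.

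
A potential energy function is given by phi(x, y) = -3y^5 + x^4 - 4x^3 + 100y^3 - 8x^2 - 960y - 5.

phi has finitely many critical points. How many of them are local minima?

phi separates as a function of x plus a function of y, so ∇phi=0 decouples.
∂phi/∂x = 4x(x - 4)(x + 1) = 0 at x ∈ {-1, 0, 4}; ∂phi/∂y = -15(y - 4)(y - 2)(y + 2)(y + 4) = 0 at y ∈ {-4, -2, 2, 4}.
The Hessian is diagonal: diag(phi_xx, phi_yy). Second derivatives: phi_xx(-1)=20, phi_xx(0)=-16, phi_xx(4)=80; phi_yy(-4)=1440, phi_yy(-2)=-720, phi_yy(2)=720, phi_yy(4)=-1440.
Local minima occur where both diagonal entries positive: (-1, -4), (-1, 2), (4, -4), (4, 2). Count: 4.

4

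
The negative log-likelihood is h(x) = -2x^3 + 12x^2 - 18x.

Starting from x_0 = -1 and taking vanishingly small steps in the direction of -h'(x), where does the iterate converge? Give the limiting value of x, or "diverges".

h'(x) = -6(x - 3)(x - 1), so h'(-1) = -48.
Gradient descent moves in the -h' direction, i.e. x is increasing.
The nearest critical point in that direction is x = 1, where h'' = 12 > 0 (a local minimum). The iterate converges there.

1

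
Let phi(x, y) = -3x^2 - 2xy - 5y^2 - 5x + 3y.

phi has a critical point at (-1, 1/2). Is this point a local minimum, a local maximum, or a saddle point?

The Hessian of phi is constant: H = [[-6, -2], [-2, -10]].
det(H) = (-6)·(-10) − (-2)² = 56.
det(H) > 0 and tr(H) = -16 < 0, so H is negative definite and the point is a local maximum.

local maximum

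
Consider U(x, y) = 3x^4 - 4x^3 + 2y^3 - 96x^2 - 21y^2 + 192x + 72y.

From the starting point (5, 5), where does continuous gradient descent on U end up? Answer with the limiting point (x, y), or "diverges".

U is separable, so gradient descent decouples: x follows -∂U/∂x, y follows -∂U/∂y.
∂U/∂x = 12(x - 4)(x - 1)(x + 4); at x=5 this is 432, so x decreases.
∂U/∂y = 6(y - 4)(y - 3); at y=5 this is 12, so y decreases.
x converges to its nearest critical value 4 (a local min of the x-part); y converges to 4. The iterate converges to (4, 4).

(4, 4)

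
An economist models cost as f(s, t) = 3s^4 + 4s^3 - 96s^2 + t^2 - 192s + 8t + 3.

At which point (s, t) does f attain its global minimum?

f(s,t) separates as P(s) + Q(t) + 3, so its minimum is min P + min Q + 3.
P'(s) = 12(s - 4)(s + 1)(s + 4) vanishes at s ∈ {-4, -1, 4}; Q'(t) = 2(t + 4) vanishes at t ∈ {-4}.
Local minima of P (where P''>0): P(-4)=-256, P(4)=-1280. Local minima of Q: Q(-4)=-16.
So the global minimum of f is P(4) + Q(-4) + 3 = -1280 − 16 + 3 = -1293, attained at (4, -4).

(4, -4)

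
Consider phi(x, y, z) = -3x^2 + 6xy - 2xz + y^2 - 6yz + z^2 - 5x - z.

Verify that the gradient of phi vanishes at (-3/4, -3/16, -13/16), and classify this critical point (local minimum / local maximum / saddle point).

saddle point

∇phi = (-6x + 6y - 2z - 5, 6x + 2y - 6z, -2x - 6y + 2z - 1); substituting (-3/4, -3/16, -13/16) gives ∇phi = (0, 0, 0), so (-3/4, -3/16, -13/16) is indeed a critical point.
The Hessian is constant: H = [[-6, 6, -2], [6, 2, -6], [-2, -6, 2]].
Leading principal minors: Δ₁ = -6, Δ₂ = -48, Δ₃ = 256.
The minors fit neither the all-positive nor the alternating-sign pattern, so H is indefinite: a saddle point.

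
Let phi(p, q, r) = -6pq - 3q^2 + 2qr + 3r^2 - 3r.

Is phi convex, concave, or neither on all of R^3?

phi is quadratic, so its Hessian is the constant matrix H = [[0, -6, 0], [-6, -6, 2], [0, 2, 6]].
Leading principal minors: 0, -36, -216.
Neither pattern holds ⇒ H is indefinite ⇒ neither convex nor concave.

neither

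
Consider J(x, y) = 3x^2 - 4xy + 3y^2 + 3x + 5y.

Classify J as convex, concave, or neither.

J is quadratic, so its Hessian is the constant matrix H = [[6, -4], [-4, 6]].
det(H) = 20, tr(H) = 12.
det(H) > 0 and tr(H) > 0, so H is positive definite everywhere: convex.

convex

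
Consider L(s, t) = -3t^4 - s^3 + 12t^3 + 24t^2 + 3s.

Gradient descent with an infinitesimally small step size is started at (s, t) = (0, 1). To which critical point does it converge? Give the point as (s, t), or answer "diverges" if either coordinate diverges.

(-1, 0)

L is separable, so gradient descent decouples: s follows -∂L/∂s, t follows -∂L/∂t.
∂L/∂s = -3(s - 1)(s + 1); at s=0 this is 3, so s decreases.
∂L/∂t = -12t(t - 4)(t + 1); at t=1 this is 72, so t decreases.
s converges to its nearest critical value -1 (a local min of the s-part); t converges to 0. The iterate converges to (-1, 0).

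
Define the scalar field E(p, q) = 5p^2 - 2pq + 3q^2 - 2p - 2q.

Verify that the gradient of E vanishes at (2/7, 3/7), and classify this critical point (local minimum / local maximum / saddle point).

∇E = (10p - 2q - 2, -2p + 6q - 2); substituting (2/7, 3/7) gives ∇E = (0, 0), so (2/7, 3/7) is indeed a critical point.
The Hessian of E is constant: H = [[10, -2], [-2, 6]].
det(H) = 10·6 − (-2)² = 56.
det(H) > 0 and tr(H) = 16 > 0, so H is positive definite and the point is a local minimum.

local minimum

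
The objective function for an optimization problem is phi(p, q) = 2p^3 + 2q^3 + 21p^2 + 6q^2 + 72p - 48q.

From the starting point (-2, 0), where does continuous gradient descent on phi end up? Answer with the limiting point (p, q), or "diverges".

(-3, 2)

phi is separable, so gradient descent decouples: p follows -∂phi/∂p, q follows -∂phi/∂q.
∂phi/∂p = 6(p + 3)(p + 4); at p=-2 this is 12, so p decreases.
∂phi/∂q = 6(q - 2)(q + 4); at q=0 this is -48, so q increases.
p converges to its nearest critical value -3 (a local min of the p-part); q converges to 2. The iterate converges to (-3, 2).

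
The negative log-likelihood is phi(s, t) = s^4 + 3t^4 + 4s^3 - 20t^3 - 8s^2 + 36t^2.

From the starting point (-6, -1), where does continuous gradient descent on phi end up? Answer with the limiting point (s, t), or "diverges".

phi is separable, so gradient descent decouples: s follows -∂phi/∂s, t follows -∂phi/∂t.
∂phi/∂s = 4s(s - 1)(s + 4); at s=-6 this is -336, so s increases.
∂phi/∂t = 12t(t - 3)(t - 2); at t=-1 this is -144, so t increases.
s converges to its nearest critical value -4 (a local min of the s-part); t converges to 0. The iterate converges to (-4, 0).

(-4, 0)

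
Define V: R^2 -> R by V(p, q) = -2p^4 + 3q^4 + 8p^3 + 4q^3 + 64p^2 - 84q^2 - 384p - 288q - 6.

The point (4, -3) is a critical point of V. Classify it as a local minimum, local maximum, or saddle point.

saddle point

The mixed partial ∂²V/∂p∂q is 0, so the Hessian at any point is diag(V_pp, V_qq) = diag(8(-3p^2 + 6p + 16), 12(3q^2 + 2q - 14)).
At (4, -3): H = diag(-64, 84).
The eigenvalues have opposite signs, so H is indefinite: a saddle point.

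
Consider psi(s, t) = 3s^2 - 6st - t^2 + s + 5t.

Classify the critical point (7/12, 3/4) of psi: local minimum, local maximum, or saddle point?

saddle point

The Hessian of psi is constant: H = [[6, -6], [-6, -2]].
det(H) = 6·(-2) − (-6)² = -48.
Since det(H) < 0, H is indefinite and the critical point is a saddle point.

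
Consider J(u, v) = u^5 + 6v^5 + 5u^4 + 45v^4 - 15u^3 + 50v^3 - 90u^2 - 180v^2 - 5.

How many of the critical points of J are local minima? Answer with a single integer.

4

J separates as a function of u plus a function of v, so ∇J=0 decouples.
∂J/∂u = 5u(u - 3)(u + 3)(u + 4) = 0 at u ∈ {-4, -3, 0, 3}; ∂J/∂v = 30v(v - 1)(v + 3)(v + 4) = 0 at v ∈ {-4, -3, 0, 1}.
The Hessian is diagonal: diag(J_uu, J_vv). Second derivatives: J_uu(-4)=-140, J_uu(-3)=90, J_uu(0)=-180, J_uu(3)=630; J_vv(-4)=-600, J_vv(-3)=360, J_vv(0)=-360, J_vv(1)=600.
Local minima occur where both diagonal entries positive: (-3, -3), (-3, 1), (3, -3), (3, 1). Count: 4.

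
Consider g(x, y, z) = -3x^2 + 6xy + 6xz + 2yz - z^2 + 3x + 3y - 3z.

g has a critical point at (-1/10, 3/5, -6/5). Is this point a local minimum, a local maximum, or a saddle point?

The Hessian is constant: H = [[-6, 6, 6], [6, 0, 2], [6, 2, -2]].
Leading principal minors: Δ₁ = -6, Δ₂ = -36, Δ₃ = 240.
The minors fit neither the all-positive nor the alternating-sign pattern, so H is indefinite: a saddle point.

saddle point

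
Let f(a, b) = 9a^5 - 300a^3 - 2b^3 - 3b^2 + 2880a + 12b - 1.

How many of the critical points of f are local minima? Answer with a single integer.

2

f separates as a function of a plus a function of b, so ∇f=0 decouples.
∂f/∂a = 45(a - 4)(a - 2)(a + 2)(a + 4) = 0 at a ∈ {-4, -2, 2, 4}; ∂f/∂b = -6(b - 1)(b + 2) = 0 at b ∈ {-2, 1}.
The Hessian is diagonal: diag(f_aa, f_bb). Second derivatives: f_aa(-4)=-4320, f_aa(-2)=2160, f_aa(2)=-2160, f_aa(4)=4320; f_bb(-2)=18, f_bb(1)=-18.
Local minima occur where both diagonal entries positive: (-2, -2), (4, -2). Count: 2.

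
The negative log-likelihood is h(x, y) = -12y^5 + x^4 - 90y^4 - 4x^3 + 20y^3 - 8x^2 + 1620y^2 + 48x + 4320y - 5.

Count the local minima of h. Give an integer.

4

h separates as a function of x plus a function of y, so ∇h=0 decouples.
∂h/∂x = 4(x - 3)(x - 2)(x + 2) = 0 at x ∈ {-2, 2, 3}; ∂h/∂y = -60(y - 3)(y + 2)(y + 3)(y + 4) = 0 at y ∈ {-4, -3, -2, 3}.
The Hessian is diagonal: diag(h_xx, h_yy). Second derivatives: h_xx(-2)=80, h_xx(2)=-16, h_xx(3)=20; h_yy(-4)=840, h_yy(-3)=-360, h_yy(-2)=600, h_yy(3)=-12600.
Local minima occur where both diagonal entries positive: (-2, -4), (-2, -2), (3, -4), (3, -2). Count: 4.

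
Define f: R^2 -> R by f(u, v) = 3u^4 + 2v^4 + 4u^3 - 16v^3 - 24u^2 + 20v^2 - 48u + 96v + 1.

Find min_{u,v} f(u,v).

f(u,v) separates as P(u) + Q(v) + 1, so its minimum is min P + min Q + 1.
P'(u) = 12(u - 2)(u + 1)(u + 2) vanishes at u ∈ {-2, -1, 2}; Q'(v) = 8(v - 4)(v - 3)(v + 1) vanishes at v ∈ {-1, 3, 4}.
Local minima of P (where P''>0): P(-2)=16, P(2)=-112. Local minima of Q: Q(-1)=-58, Q(4)=192.
So the global minimum of f is P(2) + Q(-1) + 1 = -112 − 58 + 1 = -169, attained at (2, -1).

-169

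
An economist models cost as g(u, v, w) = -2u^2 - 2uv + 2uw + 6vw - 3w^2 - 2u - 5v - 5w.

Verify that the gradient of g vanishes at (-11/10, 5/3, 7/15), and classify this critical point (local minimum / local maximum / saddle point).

∇g = (-4u - 2v + 2w - 2, -2u + 6w - 5, 2u + 6v - 6w - 5); substituting (-11/10, 5/3, 7/15) gives ∇g = (0, 0, 0), so (-11/10, 5/3, 7/15) is indeed a critical point.
The Hessian is constant: H = [[-4, -2, 2], [-2, 0, 6], [2, 6, -6]].
Leading principal minors: Δ₁ = -4, Δ₂ = -4, Δ₃ = 120.
The minors fit neither the all-positive nor the alternating-sign pattern, so H is indefinite: a saddle point.

saddle point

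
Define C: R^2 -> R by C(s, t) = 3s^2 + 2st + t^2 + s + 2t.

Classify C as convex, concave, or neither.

convex

C is quadratic, so its Hessian is the constant matrix H = [[6, 2], [2, 2]].
det(H) = 8, tr(H) = 8.
det(H) > 0 and tr(H) > 0, so H is positive definite everywhere: convex.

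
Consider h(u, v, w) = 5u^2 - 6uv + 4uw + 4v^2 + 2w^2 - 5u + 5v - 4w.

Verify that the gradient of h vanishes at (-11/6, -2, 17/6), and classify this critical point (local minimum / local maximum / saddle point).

∇h = (10u - 6v + 4w - 5, -6u + 8v + 5, 4u + 4w - 4); substituting (-11/6, -2, 17/6) gives ∇h = (0, 0, 0), so (-11/6, -2, 17/6) is indeed a critical point.
The Hessian is constant: H = [[10, -6, 4], [-6, 8, 0], [4, 0, 4]].
Leading principal minors: Δ₁ = 10, Δ₂ = 44, Δ₃ = 48.
All leading minors are positive, so H is positive definite: a local minimum.

local minimum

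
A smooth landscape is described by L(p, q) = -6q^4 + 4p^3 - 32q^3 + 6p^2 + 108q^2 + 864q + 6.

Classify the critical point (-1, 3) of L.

The mixed partial ∂²L/∂p∂q is 0, so the Hessian at any point is diag(L_pp, L_qq) = diag(12(2p + 1), 24(-3q^2 - 8q + 9)).
At (-1, 3): H = diag(-12, -1008).
Both eigenvalues are negative, so H is negative definite: a local maximum.

local maximum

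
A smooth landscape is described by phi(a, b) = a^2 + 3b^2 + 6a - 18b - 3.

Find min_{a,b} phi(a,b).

phi(a,b) separates as P(a) + Q(b) − 3, so its minimum is min P + min Q − 3.
P'(a) = 2a + 6 vanishes at a ∈ {-3}; Q'(b) = 6b - 18 vanishes at b ∈ {3}.
Local minima of P (where P''>0): P(-3)=-9. Local minima of Q: Q(3)=-27.
So the global minimum of phi is P(-3) + Q(3) − 3 = -9 − 27 − 3 = -39, attained at (-3, 3).

-39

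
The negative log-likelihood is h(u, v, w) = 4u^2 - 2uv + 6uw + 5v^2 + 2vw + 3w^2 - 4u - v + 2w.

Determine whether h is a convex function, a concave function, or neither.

h is quadratic, so its Hessian is the constant matrix H = [[8, -2, 6], [-2, 10, 2], [6, 2, 6]].
Leading principal minors: 8, 76, 16.
All positive ⇒ H ≻ 0 ⇒ convex.

convex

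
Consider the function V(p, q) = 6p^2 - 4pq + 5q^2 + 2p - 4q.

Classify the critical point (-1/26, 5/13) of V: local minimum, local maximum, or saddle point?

local minimum

The Hessian of V is constant: H = [[12, -4], [-4, 10]].
det(H) = 12·10 − (-4)² = 104.
det(H) > 0 and tr(H) = 22 > 0, so H is positive definite and the point is a local minimum.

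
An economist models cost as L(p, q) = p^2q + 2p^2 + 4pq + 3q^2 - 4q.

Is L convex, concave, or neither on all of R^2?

neither

The term p^2q is cubic, so the Hessian is not constant.
∂²L/∂p² = 2q + 4, which takes both signs as q varies (negative for sufficiently negative q). A diagonal entry of the Hessian changing sign means the Hessian is neither positive- nor negative-semidefinite on all of R^2.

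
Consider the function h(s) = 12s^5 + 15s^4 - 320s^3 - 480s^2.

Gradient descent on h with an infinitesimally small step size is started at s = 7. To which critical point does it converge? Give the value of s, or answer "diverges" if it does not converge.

h'(s) = 60s(s - 4)(s + 1)(s + 4), so h'(7) = 110880.
Gradient descent moves in the -h' direction, i.e. s is decreasing.
The nearest critical point in that direction is s = 4, where h'' = 9600 > 0 (a local minimum). The iterate converges there.

4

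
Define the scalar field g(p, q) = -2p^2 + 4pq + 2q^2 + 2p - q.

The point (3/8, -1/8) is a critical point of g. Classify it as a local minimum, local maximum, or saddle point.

saddle point

The Hessian of g is constant: H = [[-4, 4], [4, 4]].
det(H) = (-4)·4 − 4² = -32.
Since det(H) < 0, H is indefinite and the critical point is a saddle point.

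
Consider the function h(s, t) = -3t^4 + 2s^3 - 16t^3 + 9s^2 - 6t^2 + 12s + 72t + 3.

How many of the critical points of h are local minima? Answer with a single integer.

1

h separates as a function of s plus a function of t, so ∇h=0 decouples.
∂h/∂s = 6(s + 1)(s + 2) = 0 at s ∈ {-2, -1}; ∂h/∂t = -12(t - 1)(t + 2)(t + 3) = 0 at t ∈ {-3, -2, 1}.
The Hessian is diagonal: diag(h_ss, h_tt). Second derivatives: h_ss(-2)=-6, h_ss(-1)=6; h_tt(-3)=-48, h_tt(-2)=36, h_tt(1)=-144.
Local minima occur where both diagonal entries positive: (-1, -2). Count: 1.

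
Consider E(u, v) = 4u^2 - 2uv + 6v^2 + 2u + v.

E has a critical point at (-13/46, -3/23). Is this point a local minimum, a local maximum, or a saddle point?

local minimum

The Hessian of E is constant: H = [[8, -2], [-2, 12]].
det(H) = 8·12 − (-2)² = 92.
det(H) > 0 and tr(H) = 20 > 0, so H is positive definite and the point is a local minimum.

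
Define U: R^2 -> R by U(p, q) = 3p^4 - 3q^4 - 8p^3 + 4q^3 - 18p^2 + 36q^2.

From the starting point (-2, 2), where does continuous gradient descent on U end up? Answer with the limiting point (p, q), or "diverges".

U is separable, so gradient descent decouples: p follows -∂U/∂p, q follows -∂U/∂q.
∂U/∂p = 12p(p - 3)(p + 1); at p=-2 this is -120, so p increases.
∂U/∂q = -12q(q - 3)(q + 2); at q=2 this is 96, so q decreases.
p converges to its nearest critical value -1 (a local min of the p-part); q converges to 0. The iterate converges to (-1, 0).

(-1, 0)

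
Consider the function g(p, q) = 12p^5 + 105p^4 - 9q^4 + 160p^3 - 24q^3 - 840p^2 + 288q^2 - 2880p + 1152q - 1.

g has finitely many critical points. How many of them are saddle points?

6

g separates as a function of p plus a function of q, so ∇g=0 decouples.
∂g/∂p = 60(p - 2)(p + 2)(p + 3)(p + 4) = 0 at p ∈ {-4, -3, -2, 2}; ∂g/∂q = -36(q - 4)(q + 2)(q + 4) = 0 at q ∈ {-4, -2, 4}.
The Hessian is diagonal: diag(g_pp, g_qq). Second derivatives: g_pp(-4)=-720, g_pp(-3)=300, g_pp(-2)=-480, g_pp(2)=7200; g_qq(-4)=-576, g_qq(-2)=432, g_qq(4)=-1728.
Saddle points occur where the two diagonal entries have opposite signs: (-4, -2), (-3, -4), (-3, 4), (-2, -2), (2, -4), (2, 4). Count: 6.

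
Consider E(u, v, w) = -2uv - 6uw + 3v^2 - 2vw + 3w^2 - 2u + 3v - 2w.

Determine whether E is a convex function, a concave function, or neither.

E is quadratic, so its Hessian is the constant matrix H = [[0, -2, -6], [-2, 6, -2], [-6, -2, 6]].
Leading principal minors: 0, -4, -288.
Neither pattern holds ⇒ H is indefinite ⇒ neither convex nor concave.

neither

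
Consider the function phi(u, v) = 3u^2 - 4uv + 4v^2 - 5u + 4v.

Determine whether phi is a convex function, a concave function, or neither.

phi is quadratic, so its Hessian is the constant matrix H = [[6, -4], [-4, 8]].
det(H) = 32, tr(H) = 14.
det(H) > 0 and tr(H) > 0, so H is positive definite everywhere: convex.

convex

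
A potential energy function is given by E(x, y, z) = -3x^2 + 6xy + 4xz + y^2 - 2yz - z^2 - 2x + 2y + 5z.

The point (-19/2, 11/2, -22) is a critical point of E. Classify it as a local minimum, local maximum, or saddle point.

saddle point

The Hessian is constant: H = [[-6, 6, 4], [6, 2, -2], [4, -2, -2]].
Leading principal minors: Δ₁ = -6, Δ₂ = -48, Δ₃ = -8.
The minors fit neither the all-positive nor the alternating-sign pattern, so H is indefinite: a saddle point.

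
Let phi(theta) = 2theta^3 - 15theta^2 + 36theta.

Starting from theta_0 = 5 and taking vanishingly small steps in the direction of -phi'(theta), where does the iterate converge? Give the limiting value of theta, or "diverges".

3

phi'(theta) = 6(theta - 3)(theta - 2), so phi'(5) = 36.
Gradient descent moves in the -phi' direction, i.e. theta is decreasing.
The nearest critical point in that direction is theta = 3, where phi'' = 6 > 0 (a local minimum). The iterate converges there.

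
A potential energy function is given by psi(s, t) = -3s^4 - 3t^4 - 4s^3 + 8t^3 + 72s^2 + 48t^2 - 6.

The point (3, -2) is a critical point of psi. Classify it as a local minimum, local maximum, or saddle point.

The mixed partial ∂²psi/∂s∂t is 0, so the Hessian at any point is diag(psi_ss, psi_tt) = diag(12(-3s^2 - 2s + 12), 12(-3t^2 + 4t + 8)).
At (3, -2): H = diag(-252, -144).
Both eigenvalues are negative, so H is negative definite: a local maximum.

local maximum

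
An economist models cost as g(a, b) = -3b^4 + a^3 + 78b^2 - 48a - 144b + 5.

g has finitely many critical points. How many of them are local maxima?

g separates as a function of a plus a function of b, so ∇g=0 decouples.
∂g/∂a = 3(a - 4)(a + 4) = 0 at a ∈ {-4, 4}; ∂g/∂b = -12(b - 3)(b - 1)(b + 4) = 0 at b ∈ {-4, 1, 3}.
The Hessian is diagonal: diag(g_aa, g_bb). Second derivatives: g_aa(-4)=-24, g_aa(4)=24; g_bb(-4)=-420, g_bb(1)=120, g_bb(3)=-168.
Local maxima occur where both diagonal entries negative: (-4, -4), (-4, 3). Count: 2.

2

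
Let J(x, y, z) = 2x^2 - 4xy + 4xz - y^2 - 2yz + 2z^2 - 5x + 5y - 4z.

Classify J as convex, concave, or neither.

neither

J is quadratic, so its Hessian is the constant matrix H = [[4, -4, 4], [-4, -2, -2], [4, -2, 4]].
Leading principal minors: 4, -24, -16.
Neither pattern holds ⇒ H is indefinite ⇒ neither convex nor concave.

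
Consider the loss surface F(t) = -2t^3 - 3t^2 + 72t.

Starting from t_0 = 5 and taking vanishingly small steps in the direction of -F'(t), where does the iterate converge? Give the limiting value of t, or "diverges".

diverges

F'(t) = -6(t - 3)(t + 4), so F'(5) = -108.
Gradient descent moves in the -F' direction, i.e. t is increasing.
There is no critical point above t=5, and F' keeps the same sign, so the iterate runs off to +∞.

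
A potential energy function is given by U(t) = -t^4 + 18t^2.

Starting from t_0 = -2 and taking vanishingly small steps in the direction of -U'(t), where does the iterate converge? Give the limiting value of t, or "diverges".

U'(t) = -4t(t - 3)(t + 3), so U'(-2) = -40.
Gradient descent moves in the -U' direction, i.e. t is increasing.
The nearest critical point in that direction is t = 0, where U'' = 36 > 0 (a local minimum). The iterate converges there.

0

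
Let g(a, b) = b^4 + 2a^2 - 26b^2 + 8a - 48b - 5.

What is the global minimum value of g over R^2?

g(a,b) separates as P(a) + Q(b) − 5, so its minimum is min P + min Q − 5.
P'(a) = 4a + 8 vanishes at a ∈ {-2}; Q'(b) = 4(b - 4)(b + 1)(b + 3) vanishes at b ∈ {-3, -1, 4}.
Local minima of P (where P''>0): P(-2)=-8. Local minima of Q: Q(-3)=-9, Q(4)=-352.
So the global minimum of g is P(-2) + Q(4) − 5 = -8 − 352 − 5 = -365, attained at (-2, 4).

-365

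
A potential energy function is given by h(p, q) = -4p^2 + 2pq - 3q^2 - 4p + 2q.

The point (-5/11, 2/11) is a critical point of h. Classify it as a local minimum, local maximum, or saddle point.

The Hessian of h is constant: H = [[-8, 2], [2, -6]].
det(H) = (-8)·(-6) − 2² = 44.
det(H) > 0 and tr(H) = -14 < 0, so H is negative definite and the point is a local maximum.

local maximum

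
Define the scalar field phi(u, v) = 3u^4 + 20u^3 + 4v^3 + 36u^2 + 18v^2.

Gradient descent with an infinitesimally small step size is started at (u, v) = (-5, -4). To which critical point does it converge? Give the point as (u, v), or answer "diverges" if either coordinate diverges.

phi is separable, so gradient descent decouples: u follows -∂phi/∂u, v follows -∂phi/∂v.
∂phi/∂u = 12u(u + 2)(u + 3); at u=-5 this is -360, so u increases.
∂phi/∂v = 12v(v + 3); at v=-4 this is 48, so v decreases.
The v-coordinate has no critical point in that direction and runs off to infinity.

diverges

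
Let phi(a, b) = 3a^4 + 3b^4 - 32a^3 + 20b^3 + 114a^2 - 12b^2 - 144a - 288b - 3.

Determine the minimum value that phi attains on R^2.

phi(a,b) separates as P(a) + Q(b) − 3, so its minimum is min P + min Q − 3.
P'(a) = 12(a - 4)(a - 3)(a - 1) vanishes at a ∈ {1, 3, 4}; Q'(b) = 12(b - 2)(b + 3)(b + 4) vanishes at b ∈ {-4, -3, 2}.
Local minima of P (where P''>0): P(1)=-59, P(4)=-32. Local minima of Q: Q(-4)=448, Q(2)=-416.
So the global minimum of phi is P(1) + Q(2) − 3 = -59 − 416 − 3 = -478, attained at (1, 2).

-478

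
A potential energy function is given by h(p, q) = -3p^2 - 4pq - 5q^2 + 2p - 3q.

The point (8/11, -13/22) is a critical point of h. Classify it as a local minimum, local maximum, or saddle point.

The Hessian of h is constant: H = [[-6, -4], [-4, -10]].
det(H) = (-6)·(-10) − (-4)² = 44.
det(H) > 0 and tr(H) = -16 < 0, so H is negative definite and the point is a local maximum.

local maximum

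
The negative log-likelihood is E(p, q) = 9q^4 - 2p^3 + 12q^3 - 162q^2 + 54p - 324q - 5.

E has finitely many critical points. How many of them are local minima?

2

E separates as a function of p plus a function of q, so ∇E=0 decouples.
∂E/∂p = -6(p - 3)(p + 3) = 0 at p ∈ {-3, 3}; ∂E/∂q = 36(q - 3)(q + 1)(q + 3) = 0 at q ∈ {-3, -1, 3}.
The Hessian is diagonal: diag(E_pp, E_qq). Second derivatives: E_pp(-3)=36, E_pp(3)=-36; E_qq(-3)=432, E_qq(-1)=-288, E_qq(3)=864.
Local minima occur where both diagonal entries positive: (-3, -3), (-3, 3). Count: 2.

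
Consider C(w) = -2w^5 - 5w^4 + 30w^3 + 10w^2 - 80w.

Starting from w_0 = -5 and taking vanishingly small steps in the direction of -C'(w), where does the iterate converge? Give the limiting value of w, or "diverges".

C'(w) = -10(w - 2)(w - 1)(w + 1)(w + 4), so C'(-5) = -1680.
Gradient descent moves in the -C' direction, i.e. w is increasing.
The nearest critical point in that direction is w = -4, where C'' = 900 > 0 (a local minimum). The iterate converges there.

-4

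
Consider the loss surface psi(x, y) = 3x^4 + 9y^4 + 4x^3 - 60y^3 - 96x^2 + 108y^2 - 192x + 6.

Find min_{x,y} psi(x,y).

-1274

psi(x,y) separates as P(x) + Q(y) + 6, so its minimum is min P + min Q + 6.
P'(x) = 12(x - 4)(x + 1)(x + 4) vanishes at x ∈ {-4, -1, 4}; Q'(y) = 36y(y - 3)(y - 2) vanishes at y ∈ {0, 2, 3}.
Local minima of P (where P''>0): P(-4)=-256, P(4)=-1280. Local minima of Q: Q(0)=0, Q(3)=81.
So the global minimum of psi is P(4) + Q(0) + 6 = -1280 + 0 + 6 = -1274, attained at (4, 0).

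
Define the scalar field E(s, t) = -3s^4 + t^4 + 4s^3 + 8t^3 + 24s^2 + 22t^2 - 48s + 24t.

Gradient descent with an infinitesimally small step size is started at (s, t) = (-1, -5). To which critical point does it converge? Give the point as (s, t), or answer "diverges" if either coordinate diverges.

(1, -3)

E is separable, so gradient descent decouples: s follows -∂E/∂s, t follows -∂E/∂t.
∂E/∂s = -12(s - 2)(s - 1)(s + 2); at s=-1 this is -72, so s increases.
∂E/∂t = 4(t + 1)(t + 2)(t + 3); at t=-5 this is -96, so t increases.
s converges to its nearest critical value 1 (a local min of the s-part); t converges to -3. The iterate converges to (1, -3).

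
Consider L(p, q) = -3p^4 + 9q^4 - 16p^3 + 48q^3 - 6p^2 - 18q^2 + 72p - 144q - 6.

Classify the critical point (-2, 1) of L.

The mixed partial ∂²L/∂p∂q is 0, so the Hessian at any point is diag(L_pp, L_qq) = diag(-12(3p^2 + 8p + 1), 36(3q^2 + 8q - 1)).
At (-2, 1): H = diag(36, 360).
Both eigenvalues are positive, so H is positive definite: a local minimum.

local minimum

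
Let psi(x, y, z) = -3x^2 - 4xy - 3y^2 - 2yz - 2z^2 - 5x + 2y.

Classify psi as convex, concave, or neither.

concave

psi is quadratic, so its Hessian is the constant matrix H = [[-6, -4, 0], [-4, -6, -2], [0, -2, -4]].
Leading principal minors: -6, 20, -56.
Signs alternate −, +, − ⇒ H ≺ 0 ⇒ concave.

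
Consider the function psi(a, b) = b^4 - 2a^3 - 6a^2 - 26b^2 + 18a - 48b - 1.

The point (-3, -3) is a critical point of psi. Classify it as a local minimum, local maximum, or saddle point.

The mixed partial ∂²psi/∂a∂b is 0, so the Hessian at any point is diag(psi_aa, psi_bb) = diag(-12(a + 1), 4(3b^2 - 13)).
At (-3, -3): H = diag(24, 56).
Both eigenvalues are positive, so H is positive definite: a local minimum.

local minimum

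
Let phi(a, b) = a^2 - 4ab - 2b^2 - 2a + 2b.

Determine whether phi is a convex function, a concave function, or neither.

neither

phi is quadratic, so its Hessian is the constant matrix H = [[2, -4], [-4, -4]].
det(H) = -24, tr(H) = -2.
det(H) < 0, so H is indefinite: neither convex nor concave.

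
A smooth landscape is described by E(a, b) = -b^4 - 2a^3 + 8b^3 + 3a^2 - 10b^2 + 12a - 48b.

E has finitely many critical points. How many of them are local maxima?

E separates as a function of a plus a function of b, so ∇E=0 decouples.
∂E/∂a = -6(a - 2)(a + 1) = 0 at a ∈ {-1, 2}; ∂E/∂b = -4(b - 4)(b - 3)(b + 1) = 0 at b ∈ {-1, 3, 4}.
The Hessian is diagonal: diag(E_aa, E_bb). Second derivatives: E_aa(-1)=18, E_aa(2)=-18; E_bb(-1)=-80, E_bb(3)=16, E_bb(4)=-20.
Local maxima occur where both diagonal entries negative: (2, -1), (2, 4). Count: 2.

2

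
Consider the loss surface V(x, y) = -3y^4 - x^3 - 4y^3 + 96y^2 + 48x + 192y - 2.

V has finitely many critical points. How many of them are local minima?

1

V separates as a function of x plus a function of y, so ∇V=0 decouples.
∂V/∂x = -3(x - 4)(x + 4) = 0 at x ∈ {-4, 4}; ∂V/∂y = -12(y - 4)(y + 1)(y + 4) = 0 at y ∈ {-4, -1, 4}.
The Hessian is diagonal: diag(V_xx, V_yy). Second derivatives: V_xx(-4)=24, V_xx(4)=-24; V_yy(-4)=-288, V_yy(-1)=180, V_yy(4)=-480.
Local minima occur where both diagonal entries positive: (-4, -1). Count: 1.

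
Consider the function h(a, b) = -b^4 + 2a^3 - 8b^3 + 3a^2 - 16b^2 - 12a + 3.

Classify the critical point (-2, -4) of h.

local maximum

The mixed partial ∂²h/∂a∂b is 0, so the Hessian at any point is diag(h_aa, h_bb) = diag(6(2a + 1), -4(3b^2 + 12b + 8)).
At (-2, -4): H = diag(-18, -32).
Both eigenvalues are negative, so H is negative definite: a local maximum.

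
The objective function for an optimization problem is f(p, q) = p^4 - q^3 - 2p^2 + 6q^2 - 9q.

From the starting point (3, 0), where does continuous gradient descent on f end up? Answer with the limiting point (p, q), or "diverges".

(1, 1)

f is separable, so gradient descent decouples: p follows -∂f/∂p, q follows -∂f/∂q.
∂f/∂p = 4p(p - 1)(p + 1); at p=3 this is 96, so p decreases.
∂f/∂q = -3(q - 3)(q - 1); at q=0 this is -9, so q increases.
p converges to its nearest critical value 1 (a local min of the p-part); q converges to 1. The iterate converges to (1, 1).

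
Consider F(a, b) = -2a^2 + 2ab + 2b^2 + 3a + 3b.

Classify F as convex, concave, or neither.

neither

F is quadratic, so its Hessian is the constant matrix H = [[-4, 2], [2, 4]].
det(H) = -20, tr(H) = 0.
det(H) < 0, so H is indefinite: neither convex nor concave.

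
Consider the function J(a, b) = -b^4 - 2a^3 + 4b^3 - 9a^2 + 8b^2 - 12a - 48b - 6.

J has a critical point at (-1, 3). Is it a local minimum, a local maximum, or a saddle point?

The mixed partial ∂²J/∂a∂b is 0, so the Hessian at any point is diag(J_aa, J_bb) = diag(-6(2a + 3), 4(-3b^2 + 6b + 4)).
At (-1, 3): H = diag(-6, -20).
Both eigenvalues are negative, so H is negative definite: a local maximum.

local maximum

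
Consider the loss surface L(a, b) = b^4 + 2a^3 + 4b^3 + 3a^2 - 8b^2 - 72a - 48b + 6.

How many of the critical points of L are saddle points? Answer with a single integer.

L separates as a function of a plus a function of b, so ∇L=0 decouples.
∂L/∂a = 6(a - 3)(a + 4) = 0 at a ∈ {-4, 3}; ∂L/∂b = 4(b - 2)(b + 2)(b + 3) = 0 at b ∈ {-3, -2, 2}.
The Hessian is diagonal: diag(L_aa, L_bb). Second derivatives: L_aa(-4)=-42, L_aa(3)=42; L_bb(-3)=20, L_bb(-2)=-16, L_bb(2)=80.
Saddle points occur where the two diagonal entries have opposite signs: (-4, -3), (-4, 2), (3, -2). Count: 3.

3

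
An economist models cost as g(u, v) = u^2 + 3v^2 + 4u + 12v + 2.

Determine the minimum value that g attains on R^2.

g(u,v) separates as P(u) + Q(v) + 2, so its minimum is min P + min Q + 2.
P'(u) = 2u + 4 vanishes at u ∈ {-2}; Q'(v) = 6v + 12 vanishes at v ∈ {-2}.
Local minima of P (where P''>0): P(-2)=-4. Local minima of Q: Q(-2)=-12.
So the global minimum of g is P(-2) + Q(-2) + 2 = -4 − 12 + 2 = -14, attained at (-2, -2).

-14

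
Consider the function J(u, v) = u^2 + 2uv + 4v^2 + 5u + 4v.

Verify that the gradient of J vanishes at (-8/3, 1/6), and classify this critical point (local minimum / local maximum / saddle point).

∇J = (2u + 2v + 5, 2u + 8v + 4); substituting (-8/3, 1/6) gives ∇J = (0, 0), so (-8/3, 1/6) is indeed a critical point.
The Hessian of J is constant: H = [[2, 2], [2, 8]].
det(H) = 2·8 − 2² = 12.
det(H) > 0 and tr(H) = 10 > 0, so H is positive definite and the point is a local minimum.

local minimum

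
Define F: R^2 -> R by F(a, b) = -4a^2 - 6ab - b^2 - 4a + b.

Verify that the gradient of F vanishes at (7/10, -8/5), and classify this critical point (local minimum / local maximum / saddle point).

saddle point

∇F = (-8a - 6b - 4, -6a - 2b + 1); substituting (7/10, -8/5) gives ∇F = (0, 0), so (7/10, -8/5) is indeed a critical point.
The Hessian of F is constant: H = [[-8, -6], [-6, -2]].
det(H) = (-8)·(-2) − (-6)² = -20.
Since det(H) < 0, H is indefinite and the critical point is a saddle point.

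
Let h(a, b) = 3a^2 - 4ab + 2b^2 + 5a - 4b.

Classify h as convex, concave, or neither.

h is quadratic, so its Hessian is the constant matrix H = [[6, -4], [-4, 4]].
det(H) = 8, tr(H) = 10.
det(H) > 0 and tr(H) > 0, so H is positive definite everywhere: convex.

convex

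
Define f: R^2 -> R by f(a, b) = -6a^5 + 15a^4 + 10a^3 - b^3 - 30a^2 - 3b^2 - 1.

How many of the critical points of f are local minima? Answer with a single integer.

f separates as a function of a plus a function of b, so ∇f=0 decouples.
∂f/∂a = -30a(a - 2)(a - 1)(a + 1) = 0 at a ∈ {-1, 0, 1, 2}; ∂f/∂b = -3b(b + 2) = 0 at b ∈ {-2, 0}.
The Hessian is diagonal: diag(f_aa, f_bb). Second derivatives: f_aa(-1)=180, f_aa(0)=-60, f_aa(1)=60, f_aa(2)=-180; f_bb(-2)=6, f_bb(0)=-6.
Local minima occur where both diagonal entries positive: (-1, -2), (1, -2). Count: 2.

2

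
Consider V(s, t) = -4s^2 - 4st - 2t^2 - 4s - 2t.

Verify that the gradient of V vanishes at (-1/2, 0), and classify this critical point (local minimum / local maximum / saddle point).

local maximum

∇V = (-8s - 4t - 4, -4s - 4t - 2); substituting (-1/2, 0) gives ∇V = (0, 0), so (-1/2, 0) is indeed a critical point.
The Hessian of V is constant: H = [[-8, -4], [-4, -4]].
det(H) = (-8)·(-4) − (-4)² = 16.
det(H) > 0 and tr(H) = -12 < 0, so H is negative definite and the point is a local maximum.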